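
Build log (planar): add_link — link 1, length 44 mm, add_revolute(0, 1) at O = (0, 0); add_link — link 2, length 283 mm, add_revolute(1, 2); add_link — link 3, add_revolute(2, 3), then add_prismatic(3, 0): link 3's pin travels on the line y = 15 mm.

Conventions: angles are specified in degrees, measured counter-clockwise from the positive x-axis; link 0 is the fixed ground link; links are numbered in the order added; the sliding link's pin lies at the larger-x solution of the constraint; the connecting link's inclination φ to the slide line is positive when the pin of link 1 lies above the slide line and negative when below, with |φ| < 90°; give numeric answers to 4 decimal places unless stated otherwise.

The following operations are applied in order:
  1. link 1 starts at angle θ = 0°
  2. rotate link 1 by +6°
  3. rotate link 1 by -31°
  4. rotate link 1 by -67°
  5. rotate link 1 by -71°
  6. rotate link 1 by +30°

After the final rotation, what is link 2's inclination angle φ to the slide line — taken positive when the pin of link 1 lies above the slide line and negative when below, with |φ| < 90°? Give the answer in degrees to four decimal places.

geometry: r = 44 mm, L = 283 mm, e = 15 mm; θ starts at 0°
rotate link 1 by +6°: θ ← 0° +6° = 6°
rotate link 1 by -31°: θ ← 6° -31° = -25°
rotate link 1 by -67°: θ ← -25° -67° = -92°
rotate link 1 by -71°: θ ← -92° -71° = -163°
rotate link 1 by +30°: θ ← -163° +30° = -133°
h = r sin θ − e = -32.179563 − 15 = -47.179563
sin φ = h / L = -47.179563 / 283 = -0.16671224
φ = arcsin(-0.16671224) = -9.596716°

-9.5967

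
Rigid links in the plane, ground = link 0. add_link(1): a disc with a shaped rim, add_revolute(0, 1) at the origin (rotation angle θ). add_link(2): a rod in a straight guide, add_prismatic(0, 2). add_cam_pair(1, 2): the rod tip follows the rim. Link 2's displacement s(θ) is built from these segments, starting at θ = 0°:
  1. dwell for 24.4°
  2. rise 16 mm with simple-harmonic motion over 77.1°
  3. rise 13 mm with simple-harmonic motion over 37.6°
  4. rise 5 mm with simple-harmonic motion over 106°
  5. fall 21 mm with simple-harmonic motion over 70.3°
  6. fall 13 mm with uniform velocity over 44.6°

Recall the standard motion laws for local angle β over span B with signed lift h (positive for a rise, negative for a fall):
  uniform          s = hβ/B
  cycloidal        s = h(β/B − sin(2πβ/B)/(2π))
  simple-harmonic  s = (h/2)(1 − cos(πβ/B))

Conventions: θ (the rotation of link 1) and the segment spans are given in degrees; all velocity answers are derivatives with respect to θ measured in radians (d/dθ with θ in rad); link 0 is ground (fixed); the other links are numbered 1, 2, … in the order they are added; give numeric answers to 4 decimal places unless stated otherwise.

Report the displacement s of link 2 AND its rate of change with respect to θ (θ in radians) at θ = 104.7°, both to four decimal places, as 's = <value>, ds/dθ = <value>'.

segment 1 (0° to 24.4°, dwell): s unchanged at 0.0000
segment 2 (24.4° to 101.5°, simple-harmonic, h = 16) is passed completely: s = 0.0000 + (16) = 16.0000
θ = 104.7° falls in segment 3 (101.5° to 139.1°, simple-harmonic, h = 13): β = 104.7 − 101.5 = 3.2°, B = 37.6°; Δs = 13/2·(1 − cos(π·0.0851)) = 0.2310; s = 16.0000 + 0.2310 = 16.2310
velocity in seg [101.5°–139.1°] (simple-harmonic), θ in radians: β = 3.2° = 0.0559 rad, B = 37.6° = 0.6562 rad; ds/dθ = (πh/(2B)) sin(πβ/B) = (π·13/(2·0.6562)) sin(π·0.0851) = 8.220974 mm/rad

s = 16.2310, ds/dθ = 8.2210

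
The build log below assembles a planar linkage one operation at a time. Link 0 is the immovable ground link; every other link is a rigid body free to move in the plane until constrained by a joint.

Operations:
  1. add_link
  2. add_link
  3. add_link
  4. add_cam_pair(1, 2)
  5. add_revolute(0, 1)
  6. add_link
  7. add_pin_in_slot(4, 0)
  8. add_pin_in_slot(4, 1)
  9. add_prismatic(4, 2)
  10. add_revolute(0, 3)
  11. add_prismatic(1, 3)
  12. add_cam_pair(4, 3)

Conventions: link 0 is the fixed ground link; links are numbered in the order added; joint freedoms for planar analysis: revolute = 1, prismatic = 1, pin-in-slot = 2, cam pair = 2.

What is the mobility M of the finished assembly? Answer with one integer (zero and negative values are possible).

ground; <1,0,0>
#1 <2,0,0>
#2 <3,0,0>
#3 <4,0,0>
C:1↔2 J2 <4,0,1>
R:0↔1 J1 <4,1,1>
#4 <5,1,1>
PS:4↔0 J2 <5,1,2>
PS:4↔1 J2 <5,1,3>
P:4↔2 J1 <5,2,3>
R:0↔3 J1 <5,3,3>
P:1↔3 J1 <5,4,3>
C:4↔3 J2 <5,4,4>
3×4 − 2×4 − 1×4 = 0

M = 0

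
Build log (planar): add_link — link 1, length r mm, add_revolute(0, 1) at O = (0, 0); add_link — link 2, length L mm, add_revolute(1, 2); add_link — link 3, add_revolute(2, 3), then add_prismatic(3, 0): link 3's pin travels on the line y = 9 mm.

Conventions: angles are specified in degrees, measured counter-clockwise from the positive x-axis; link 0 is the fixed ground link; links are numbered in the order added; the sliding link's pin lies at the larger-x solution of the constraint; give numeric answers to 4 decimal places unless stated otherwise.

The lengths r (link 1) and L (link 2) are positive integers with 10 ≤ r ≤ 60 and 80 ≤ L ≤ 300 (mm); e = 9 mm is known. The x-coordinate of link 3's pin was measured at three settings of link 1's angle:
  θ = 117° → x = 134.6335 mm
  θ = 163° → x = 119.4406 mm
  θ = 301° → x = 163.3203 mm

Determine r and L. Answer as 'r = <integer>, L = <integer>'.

constraint per measurement: (x − r cos θ)² + (r sin θ − e)² = L²
subtracting the θ₁ and θ₂ equations cancels the r² and L² terms:
r = (x₁² − x₂²) / (2[(x₁cos θ₁ + e sin θ₁) − (x₂cos θ₂ + e sin θ₂)]) = 32.9998 → r = 33
L² = (x₁ − r cos θ₁)² + (r sin θ₁ − e)² = 22800.9952 → L = 151.0000 → L = 151
check at θ₃=301°: x = 163.3203 (printed 163.3203) ✓

r = 33, L = 151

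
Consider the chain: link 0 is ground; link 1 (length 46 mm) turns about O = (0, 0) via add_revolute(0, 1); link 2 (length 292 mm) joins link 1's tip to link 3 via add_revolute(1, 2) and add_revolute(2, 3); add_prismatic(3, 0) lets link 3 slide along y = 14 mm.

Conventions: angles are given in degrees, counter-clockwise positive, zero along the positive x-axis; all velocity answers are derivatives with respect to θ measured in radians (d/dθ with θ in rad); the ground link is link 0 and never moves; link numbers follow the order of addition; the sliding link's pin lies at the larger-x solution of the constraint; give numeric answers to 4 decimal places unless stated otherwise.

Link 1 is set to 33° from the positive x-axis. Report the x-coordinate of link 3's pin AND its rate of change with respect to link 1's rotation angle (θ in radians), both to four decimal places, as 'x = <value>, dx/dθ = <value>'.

geometry: r = 46 mm, L = 292 mm, e = 14 mm
crank pin P = (r cos θ, r sin θ) = (38.578846, 25.053396)
h = r sin θ − e = 25.053396 − 14 = 11.053396
x = r cos θ + √(L² − h²) = 38.578846 + 291.790717 = 330.369563
dx/dθ = −r sin θ − h·r cos θ/√(L² − h²) (θ in radians; h = 11.053396) = -26.514810

x = 330.3696, dx/dθ = -26.5148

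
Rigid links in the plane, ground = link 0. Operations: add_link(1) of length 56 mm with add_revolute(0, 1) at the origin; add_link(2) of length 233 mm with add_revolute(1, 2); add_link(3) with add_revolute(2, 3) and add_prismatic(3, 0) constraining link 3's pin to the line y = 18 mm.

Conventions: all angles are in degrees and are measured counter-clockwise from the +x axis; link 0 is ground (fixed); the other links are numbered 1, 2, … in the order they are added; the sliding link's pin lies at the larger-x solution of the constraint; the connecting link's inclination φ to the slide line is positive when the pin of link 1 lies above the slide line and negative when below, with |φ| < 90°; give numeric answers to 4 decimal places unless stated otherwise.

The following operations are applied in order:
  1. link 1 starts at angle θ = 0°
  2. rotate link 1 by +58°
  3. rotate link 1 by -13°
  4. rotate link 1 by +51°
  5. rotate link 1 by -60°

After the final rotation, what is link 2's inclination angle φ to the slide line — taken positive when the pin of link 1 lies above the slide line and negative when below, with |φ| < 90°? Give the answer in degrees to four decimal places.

geometry: r = 56 mm, L = 233 mm, e = 18 mm; θ starts at 0°
rotate link 1 by +58°: θ ← 0° +58° = 58°
rotate link 1 by -13°: θ ← 58° -13° = 45°
rotate link 1 by +51°: θ ← 45° +51° = 96°
rotate link 1 by -60°: θ ← 96° -60° = 36°
h = r sin θ − e = 32.915974 − 18 = 14.915974
sin φ = h / L = 14.915974 / 233 = 0.06401706
φ = arcsin(0.06401706) = 3.670417°

3.6704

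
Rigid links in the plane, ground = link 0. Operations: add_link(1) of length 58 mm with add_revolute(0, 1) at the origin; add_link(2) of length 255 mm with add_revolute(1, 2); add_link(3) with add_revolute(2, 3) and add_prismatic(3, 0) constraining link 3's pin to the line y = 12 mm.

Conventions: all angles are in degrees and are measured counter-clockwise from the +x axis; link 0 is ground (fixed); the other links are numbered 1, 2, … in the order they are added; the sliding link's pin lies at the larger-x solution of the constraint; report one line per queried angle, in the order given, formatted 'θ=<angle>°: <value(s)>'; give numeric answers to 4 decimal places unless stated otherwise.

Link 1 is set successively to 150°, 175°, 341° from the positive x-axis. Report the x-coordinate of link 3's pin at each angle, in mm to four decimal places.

geometry: r = 58 mm, L = 255 mm, e = 12 mm
θ=150°: crank pin P = (r cos θ, r sin θ) = (-50.229473, 29.000000)
θ=150°: h = r sin θ − e = 29.000000 − 12 = 17.000000
θ=150°: x = r cos θ + √(L² − h²) = -50.229473 + 254.432702 = 204.203229
θ=175°: crank pin P = (r cos θ, r sin θ) = (-57.779292, 5.055033)
θ=175°: h = r sin θ − e = 5.055033 − 12 = -6.944967
θ=175°: x = r cos θ + √(L² − h²) = -57.779292 + 254.905409 = 197.126116
θ=341°: crank pin P = (r cos θ, r sin θ) = (54.840077, -18.882953)
θ=341°: h = r sin θ − e = -18.882953 − 12 = -30.882953
θ=341°: x = r cos θ + √(L² − h²) = 54.840077 + 253.122980 = 307.963058

θ=150°: 204.2032
θ=175°: 197.1261
θ=341°: 307.9631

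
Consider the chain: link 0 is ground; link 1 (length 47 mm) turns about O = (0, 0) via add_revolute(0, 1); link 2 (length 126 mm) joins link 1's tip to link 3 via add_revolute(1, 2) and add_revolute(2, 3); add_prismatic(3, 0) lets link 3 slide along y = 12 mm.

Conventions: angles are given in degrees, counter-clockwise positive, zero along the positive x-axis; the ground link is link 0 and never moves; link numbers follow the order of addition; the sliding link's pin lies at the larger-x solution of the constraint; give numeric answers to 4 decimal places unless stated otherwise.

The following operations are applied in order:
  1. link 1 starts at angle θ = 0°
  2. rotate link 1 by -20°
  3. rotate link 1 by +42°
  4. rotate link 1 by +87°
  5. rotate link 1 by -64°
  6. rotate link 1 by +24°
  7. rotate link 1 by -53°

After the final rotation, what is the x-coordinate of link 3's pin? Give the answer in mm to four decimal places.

geometry: r = 47 mm, L = 126 mm, e = 12 mm; θ starts at 0°
rotate link 1 by -20°: θ ← 0° -20° = -20°
rotate link 1 by +42°: θ ← -20° +42° = 22°
rotate link 1 by +87°: θ ← 22° +87° = 109°
rotate link 1 by -64°: θ ← 109° -64° = 45°
rotate link 1 by +24°: θ ← 45° +24° = 69°
rotate link 1 by -53°: θ ← 69° -53° = 16°
crank pin P = (r cos θ, r sin θ) = (45.179300, 12.954956)
h = r sin θ − e = 12.954956 − 12 = 0.954956
x = r cos θ + √(L² − h²) = 45.179300 + 125.996381 = 171.175681

171.1757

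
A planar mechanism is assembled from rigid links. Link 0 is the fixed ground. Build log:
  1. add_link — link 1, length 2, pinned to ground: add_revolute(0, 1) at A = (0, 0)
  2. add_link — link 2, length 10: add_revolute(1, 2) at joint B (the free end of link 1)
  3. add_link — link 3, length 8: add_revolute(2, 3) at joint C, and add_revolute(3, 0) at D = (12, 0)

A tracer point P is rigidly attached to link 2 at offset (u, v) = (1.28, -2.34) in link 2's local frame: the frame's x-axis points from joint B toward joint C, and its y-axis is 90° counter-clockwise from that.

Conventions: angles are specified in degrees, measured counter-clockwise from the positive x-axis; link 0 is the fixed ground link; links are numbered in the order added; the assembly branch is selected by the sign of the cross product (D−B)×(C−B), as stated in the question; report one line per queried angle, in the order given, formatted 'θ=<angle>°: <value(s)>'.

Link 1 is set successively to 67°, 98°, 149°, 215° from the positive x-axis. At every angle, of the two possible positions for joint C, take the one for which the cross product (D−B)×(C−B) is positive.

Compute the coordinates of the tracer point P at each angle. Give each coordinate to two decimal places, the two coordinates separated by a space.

A=(0,0), D=(12.00,0)
θ=67°: B = A + 2.00·(cos67°, sin67°) = (0.7815, 1.8410)
θ=67°: |BD| = 11.3686
θ=67°: circle(B,10.00) ∩ circle(D,8.00): a=7.2676, h=6.8689
θ=67°:   candidates: C₊=(9.0655,7.4424) cross=78.090; C₋=(6.8408,-6.1141) cross=-78.090
θ=67°:   branch + wants cross > 0 → take C=(9.0655,7.4424) (cross=78.090)
θ=67°: ex = (C−B)/|BC| = (0.8284,0.5601); ey = (-0.5601,0.8284)
θ=67°: P = B + 1.28·ex + -2.34·ey = (3.1525,0.6195)
θ=98°: B = A + 2.00·(cos98°, sin98°) = (-0.2783, 1.9805)
θ=98°: |BD| = 12.4371
θ=98°: circle(B,10.00) ∩ circle(D,8.00): a=7.6658, h=6.4215
θ=98°:   candidates: C₊=(8.3122,7.0993) cross=79.864; C₋=(6.2671,-5.5797) cross=-79.864
θ=98°:   branch + wants cross > 0 → take C=(8.3122,7.0993) (cross=79.864)
θ=98°: ex = (C−B)/|BC| = (0.8591,0.5119); ey = (-0.5119,0.8591)
θ=98°: P = B + 1.28·ex + -2.34·ey = (2.0190,0.6255)
θ=149°: B = A + 2.00·(cos149°, sin149°) = (-1.7143, 1.0301)
θ=149°: |BD| = 13.7530
θ=149°: circle(B,10.00) ∩ circle(D,8.00): a=8.1853, h=5.7447
θ=149°:   candidates: C₊=(6.8782,6.1455) cross=79.006; C₋=(6.0177,-5.3115) cross=-79.006
θ=149°:   branch + wants cross > 0 → take C=(6.8782,6.1455) (cross=79.006)
θ=149°: ex = (C−B)/|BC| = (0.8593,0.5115); ey = (-0.5115,0.8593)
θ=149°: P = B + 1.28·ex + -2.34·ey = (0.5825,-0.3258)
θ=215°: B = A + 2.00·(cos215°, sin215°) = (-1.6383, -1.1472)
θ=215°: |BD| = 13.6865
θ=215°: circle(B,10.00) ∩ circle(D,8.00): a=8.1584, h=5.7828
θ=215°:   candidates: C₊=(6.0067,5.2991) cross=79.146; C₋=(6.9761,-6.2258) cross=-79.146
θ=215°:   branch + wants cross > 0 → take C=(6.0067,5.2991) (cross=79.146)
θ=215°: ex = (C−B)/|BC| = (0.7645,0.6446); ey = (-0.6446,0.7645)
θ=215°: P = B + 1.28·ex + -2.34·ey = (0.8487,-2.1110)

θ=67°: 3.15 0.62
θ=98°: 2.02 0.63
θ=149°: 0.58 -0.33
θ=215°: 0.85 -2.11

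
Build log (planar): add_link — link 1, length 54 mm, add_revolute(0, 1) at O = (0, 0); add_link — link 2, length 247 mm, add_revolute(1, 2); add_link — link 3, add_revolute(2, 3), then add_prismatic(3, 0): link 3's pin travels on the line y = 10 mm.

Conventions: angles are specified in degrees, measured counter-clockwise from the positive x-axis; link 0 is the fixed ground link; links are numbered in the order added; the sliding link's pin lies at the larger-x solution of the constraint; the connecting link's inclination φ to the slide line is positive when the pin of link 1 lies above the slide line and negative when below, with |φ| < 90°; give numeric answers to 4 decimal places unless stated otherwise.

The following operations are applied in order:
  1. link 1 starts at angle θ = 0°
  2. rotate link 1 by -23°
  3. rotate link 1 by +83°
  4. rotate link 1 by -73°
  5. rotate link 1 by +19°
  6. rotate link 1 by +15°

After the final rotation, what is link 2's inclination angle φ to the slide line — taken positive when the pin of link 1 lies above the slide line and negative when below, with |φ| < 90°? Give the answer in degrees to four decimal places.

geometry: r = 54 mm, L = 247 mm, e = 10 mm; θ starts at 0°
rotate link 1 by -23°: θ ← 0° -23° = -23°
rotate link 1 by +83°: θ ← -23° +83° = 60°
rotate link 1 by -73°: θ ← 60° -73° = -13°
rotate link 1 by +19°: θ ← -13° +19° = 6°
rotate link 1 by +15°: θ ← 6° +15° = 21°
h = r sin θ − e = 19.351869 − 10 = 9.351869
sin φ = h / L = 9.351869 / 247 = 0.03786182
φ = arcsin(0.03786182) = 2.169841°

2.1698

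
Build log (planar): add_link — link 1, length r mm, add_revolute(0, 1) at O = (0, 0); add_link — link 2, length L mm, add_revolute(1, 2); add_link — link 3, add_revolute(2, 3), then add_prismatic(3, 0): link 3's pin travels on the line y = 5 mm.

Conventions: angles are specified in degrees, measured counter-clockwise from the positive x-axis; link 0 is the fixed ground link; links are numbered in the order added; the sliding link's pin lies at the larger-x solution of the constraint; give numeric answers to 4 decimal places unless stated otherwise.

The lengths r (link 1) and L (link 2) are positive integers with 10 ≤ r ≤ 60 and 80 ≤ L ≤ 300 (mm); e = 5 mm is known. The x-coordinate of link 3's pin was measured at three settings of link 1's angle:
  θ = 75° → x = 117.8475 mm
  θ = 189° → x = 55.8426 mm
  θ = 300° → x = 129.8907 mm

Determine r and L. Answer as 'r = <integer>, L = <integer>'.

constraint per measurement: (x − r cos θ)² + (r sin θ − e)² = L²
subtracting the θ₁ and θ₂ equations cancels the r² and L² terms:
r = (x₁² − x₂²) / (2[(x₁cos θ₁ + e sin θ₁) − (x₂cos θ₂ + e sin θ₂)]) = 59.0000 → r = 59
L² = (x₁ − r cos θ₁)² + (r sin θ₁ − e)² = 13224.9981 → L = 115.0000 → L = 115
check at θ₃=300°: x = 129.8907 (printed 129.8907) ✓

r = 59, L = 115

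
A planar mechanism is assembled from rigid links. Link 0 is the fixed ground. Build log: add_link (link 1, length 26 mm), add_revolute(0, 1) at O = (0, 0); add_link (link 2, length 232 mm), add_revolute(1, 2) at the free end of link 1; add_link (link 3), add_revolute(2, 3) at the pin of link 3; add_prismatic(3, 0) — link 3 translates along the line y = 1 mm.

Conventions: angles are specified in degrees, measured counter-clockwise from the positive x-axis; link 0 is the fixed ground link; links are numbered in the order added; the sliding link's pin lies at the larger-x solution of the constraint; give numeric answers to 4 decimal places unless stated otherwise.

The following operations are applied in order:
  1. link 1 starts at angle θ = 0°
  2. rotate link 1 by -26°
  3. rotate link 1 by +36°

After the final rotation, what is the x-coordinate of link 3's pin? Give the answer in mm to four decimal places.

geometry: r = 26 mm, L = 232 mm, e = 1 mm; θ starts at 0°
rotate link 1 by -26°: θ ← 0° -26° = -26°
rotate link 1 by +36°: θ ← -26° +36° = 10°
crank pin P = (r cos θ, r sin θ) = (25.605002, 4.514853)
h = r sin θ − e = 4.514853 − 1 = 3.514853
x = r cos θ + √(L² − h²) = 25.605002 + 231.973373 = 257.578375

257.5784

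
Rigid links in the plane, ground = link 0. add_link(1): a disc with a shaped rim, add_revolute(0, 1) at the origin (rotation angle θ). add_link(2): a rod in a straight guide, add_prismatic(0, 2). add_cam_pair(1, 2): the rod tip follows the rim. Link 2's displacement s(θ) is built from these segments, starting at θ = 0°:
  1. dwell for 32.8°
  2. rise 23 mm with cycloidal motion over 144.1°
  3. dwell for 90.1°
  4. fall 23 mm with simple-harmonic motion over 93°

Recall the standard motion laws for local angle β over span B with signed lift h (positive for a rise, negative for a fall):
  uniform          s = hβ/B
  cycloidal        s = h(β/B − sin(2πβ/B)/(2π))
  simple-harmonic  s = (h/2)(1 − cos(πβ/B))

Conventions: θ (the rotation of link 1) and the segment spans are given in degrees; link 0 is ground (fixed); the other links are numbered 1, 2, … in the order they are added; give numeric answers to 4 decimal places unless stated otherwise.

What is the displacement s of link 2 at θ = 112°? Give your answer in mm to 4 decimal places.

segment 1 (0° to 32.8°, dwell): s unchanged at 0.0000
θ = 112° falls in segment 2 (32.8° to 176.9°, cycloidal, h = 23): β = 112 − 32.8 = 79.2°, B = 144.1°; Δs = 23·(0.5496 − sin(2π·0.5496)/(2π)) = 13.7640; s = 0.0000 + 13.7640 = 13.7640

13.7640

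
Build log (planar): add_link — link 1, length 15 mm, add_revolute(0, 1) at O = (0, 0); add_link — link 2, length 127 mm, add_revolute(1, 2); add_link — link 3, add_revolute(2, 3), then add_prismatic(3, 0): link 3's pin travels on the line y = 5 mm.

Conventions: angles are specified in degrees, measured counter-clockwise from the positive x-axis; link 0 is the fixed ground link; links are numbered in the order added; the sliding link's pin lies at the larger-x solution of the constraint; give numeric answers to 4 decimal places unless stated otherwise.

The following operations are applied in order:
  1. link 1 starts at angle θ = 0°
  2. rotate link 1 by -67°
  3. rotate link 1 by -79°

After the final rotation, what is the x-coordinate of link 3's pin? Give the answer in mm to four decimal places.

geometry: r = 15 mm, L = 127 mm, e = 5 mm; θ starts at 0°
rotate link 1 by -67°: θ ← 0° -67° = -67°
rotate link 1 by -79°: θ ← -67° -79° = -146°
crank pin P = (r cos θ, r sin θ) = (-12.435564, -8.387894)
h = r sin θ − e = -8.387894 − 5 = -13.387894
x = r cos θ + √(L² − h²) = -12.435564 + 126.292376 = 113.856813

113.8568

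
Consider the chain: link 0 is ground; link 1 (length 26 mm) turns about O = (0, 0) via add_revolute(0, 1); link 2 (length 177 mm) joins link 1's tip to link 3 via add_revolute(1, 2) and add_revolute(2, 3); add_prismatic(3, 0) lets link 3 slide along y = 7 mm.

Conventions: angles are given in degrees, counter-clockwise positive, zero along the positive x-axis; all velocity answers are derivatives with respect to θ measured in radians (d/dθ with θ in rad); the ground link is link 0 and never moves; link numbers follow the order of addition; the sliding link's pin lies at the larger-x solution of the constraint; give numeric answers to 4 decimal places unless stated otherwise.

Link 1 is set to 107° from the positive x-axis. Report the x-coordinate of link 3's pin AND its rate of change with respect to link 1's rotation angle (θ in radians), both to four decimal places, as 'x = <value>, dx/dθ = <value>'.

geometry: r = 26 mm, L = 177 mm, e = 7 mm
crank pin P = (r cos θ, r sin θ) = (-7.601664, 24.863924)
h = r sin θ − e = 24.863924 − 7 = 17.863924
x = r cos θ + √(L² − h²) = -7.601664 + 176.096224 = 168.494560
dx/dθ = −r sin θ − h·r cos θ/√(L² − h²) (θ in radians; h = 17.863924) = -24.092780

x = 168.4946, dx/dθ = -24.0928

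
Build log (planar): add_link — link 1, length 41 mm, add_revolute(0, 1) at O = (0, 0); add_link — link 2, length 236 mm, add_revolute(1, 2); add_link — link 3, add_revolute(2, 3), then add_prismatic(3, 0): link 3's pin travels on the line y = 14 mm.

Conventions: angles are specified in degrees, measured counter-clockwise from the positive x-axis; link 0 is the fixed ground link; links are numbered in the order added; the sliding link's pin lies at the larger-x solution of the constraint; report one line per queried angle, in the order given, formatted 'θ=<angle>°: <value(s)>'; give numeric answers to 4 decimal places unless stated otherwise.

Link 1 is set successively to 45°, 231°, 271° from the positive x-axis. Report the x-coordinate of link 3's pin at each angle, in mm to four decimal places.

geometry: r = 41 mm, L = 236 mm, e = 14 mm
θ=45°: crank pin P = (r cos θ, r sin θ) = (28.991378, 28.991378)
θ=45°: h = r sin θ − e = 28.991378 − 14 = 14.991378
θ=45°: x = r cos θ + √(L² − h²) = 28.991378 + 235.523372 = 264.514750
θ=231°: crank pin P = (r cos θ, r sin θ) = (-25.802136, -31.862984)
θ=231°: h = r sin θ − e = -31.862984 − 14 = -45.862984
θ=231°: x = r cos θ + √(L² − h²) = -25.802136 + 231.500727 = 205.698591
θ=271°: crank pin P = (r cos θ, r sin θ) = (0.715549, -40.993756)
θ=271°: h = r sin θ − e = -40.993756 − 14 = -54.993756
θ=271°: x = r cos θ + √(L² − h²) = 0.715549 + 229.503130 = 230.218679

θ=45°: 264.5147
θ=231°: 205.6986
θ=271°: 230.2187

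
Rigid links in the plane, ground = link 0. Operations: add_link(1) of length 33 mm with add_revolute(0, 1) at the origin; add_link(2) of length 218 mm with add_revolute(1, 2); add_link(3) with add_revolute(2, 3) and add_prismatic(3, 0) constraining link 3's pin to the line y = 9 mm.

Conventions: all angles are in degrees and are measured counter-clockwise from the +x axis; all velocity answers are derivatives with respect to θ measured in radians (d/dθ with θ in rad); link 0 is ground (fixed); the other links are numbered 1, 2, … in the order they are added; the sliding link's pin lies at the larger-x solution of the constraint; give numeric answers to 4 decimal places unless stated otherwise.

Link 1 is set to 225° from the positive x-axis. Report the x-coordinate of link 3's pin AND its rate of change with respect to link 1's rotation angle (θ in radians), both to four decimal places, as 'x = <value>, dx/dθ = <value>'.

geometry: r = 33 mm, L = 218 mm, e = 9 mm
crank pin P = (r cos θ, r sin θ) = (-23.334524, -23.334524)
h = r sin θ − e = -23.334524 − 9 = -32.334524
x = r cos θ + √(L² − h²) = -23.334524 + 215.588679 = 192.254155
dx/dθ = −r sin θ − h·r cos θ/√(L² − h²) (θ in radians; h = -32.334524) = 19.834754

x = 192.2542, dx/dθ = 19.8348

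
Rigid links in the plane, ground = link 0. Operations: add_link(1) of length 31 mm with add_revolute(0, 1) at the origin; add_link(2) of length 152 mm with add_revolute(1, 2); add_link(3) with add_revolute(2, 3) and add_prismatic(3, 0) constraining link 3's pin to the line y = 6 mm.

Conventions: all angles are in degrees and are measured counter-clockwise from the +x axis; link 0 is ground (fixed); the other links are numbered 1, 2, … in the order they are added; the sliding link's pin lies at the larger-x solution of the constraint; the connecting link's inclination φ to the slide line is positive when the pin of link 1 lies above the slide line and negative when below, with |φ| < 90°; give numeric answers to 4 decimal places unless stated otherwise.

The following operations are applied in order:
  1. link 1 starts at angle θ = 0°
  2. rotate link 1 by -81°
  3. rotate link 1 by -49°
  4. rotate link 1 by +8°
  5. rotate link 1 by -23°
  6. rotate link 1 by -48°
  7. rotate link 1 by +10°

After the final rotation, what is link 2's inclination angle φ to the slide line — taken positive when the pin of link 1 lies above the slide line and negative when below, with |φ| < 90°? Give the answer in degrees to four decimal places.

geometry: r = 31 mm, L = 152 mm, e = 6 mm; θ starts at 0°
rotate link 1 by -81°: θ ← 0° -81° = -81°
rotate link 1 by -49°: θ ← -81° -49° = -130°
rotate link 1 by +8°: θ ← -130° +8° = -122°
rotate link 1 by -23°: θ ← -122° -23° = -145°
rotate link 1 by -48°: θ ← -145° -48° = -193°
rotate link 1 by +10°: θ ← -193° +10° = -183°
h = r sin θ − e = 1.622415 − 6 = -4.377585
sin φ = h / L = -4.377585 / 152 = -0.02879990
φ = arcsin(-0.02879990) = -1.650341°

-1.6503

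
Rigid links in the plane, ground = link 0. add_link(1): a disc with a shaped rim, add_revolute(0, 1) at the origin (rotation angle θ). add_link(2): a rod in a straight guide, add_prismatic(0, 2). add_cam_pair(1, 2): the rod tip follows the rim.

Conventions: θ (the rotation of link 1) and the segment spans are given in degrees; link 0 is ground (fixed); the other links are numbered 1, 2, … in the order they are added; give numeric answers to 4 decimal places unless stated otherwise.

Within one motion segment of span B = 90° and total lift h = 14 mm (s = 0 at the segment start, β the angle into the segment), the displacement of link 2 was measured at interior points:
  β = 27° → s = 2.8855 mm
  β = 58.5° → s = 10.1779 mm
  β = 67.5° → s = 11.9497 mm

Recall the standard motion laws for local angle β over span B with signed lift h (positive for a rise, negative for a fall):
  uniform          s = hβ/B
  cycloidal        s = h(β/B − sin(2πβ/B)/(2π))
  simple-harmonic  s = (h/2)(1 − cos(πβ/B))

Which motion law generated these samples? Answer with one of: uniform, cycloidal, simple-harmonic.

candidates at β/B = r: uniform s = h·r (linear in β); cycloidal s = h·(r − sin(2πr)/(2π)); simple-harmonic s = (h/2)(1 − cos(πr))
β=27°: printed 2.8855 | uniform 4.2000, cycloidal 2.0809, simple-harmonic 2.8855
β=58.5°: printed 10.1779 | uniform 9.1000, cycloidal 10.9026, simple-harmonic 10.1779
β=67.5°: printed 11.9497 | uniform 10.5000, cycloidal 12.7282, simple-harmonic 11.9497
only one law matches every sample → simple-harmonic

simple-harmonic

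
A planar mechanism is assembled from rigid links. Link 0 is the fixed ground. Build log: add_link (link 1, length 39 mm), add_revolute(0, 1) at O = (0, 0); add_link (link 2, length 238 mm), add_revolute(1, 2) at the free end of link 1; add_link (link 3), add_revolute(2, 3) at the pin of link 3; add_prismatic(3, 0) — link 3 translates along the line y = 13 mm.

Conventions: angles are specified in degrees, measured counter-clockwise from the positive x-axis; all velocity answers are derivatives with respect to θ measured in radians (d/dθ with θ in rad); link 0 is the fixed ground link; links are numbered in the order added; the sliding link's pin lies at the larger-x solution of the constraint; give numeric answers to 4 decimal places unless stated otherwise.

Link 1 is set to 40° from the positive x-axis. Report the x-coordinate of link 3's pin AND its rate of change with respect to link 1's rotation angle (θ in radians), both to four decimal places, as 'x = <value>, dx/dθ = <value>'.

geometry: r = 39 mm, L = 238 mm, e = 13 mm
crank pin P = (r cos θ, r sin θ) = (29.875733, 25.068717)
h = r sin θ − e = 25.068717 − 13 = 12.068717
x = r cos θ + √(L² − h²) = 29.875733 + 237.693807 = 267.569541
dx/dθ = −r sin θ − h·r cos θ/√(L² − h²) (θ in radians; h = 12.068717) = -26.585634

x = 267.5695, dx/dθ = -26.5856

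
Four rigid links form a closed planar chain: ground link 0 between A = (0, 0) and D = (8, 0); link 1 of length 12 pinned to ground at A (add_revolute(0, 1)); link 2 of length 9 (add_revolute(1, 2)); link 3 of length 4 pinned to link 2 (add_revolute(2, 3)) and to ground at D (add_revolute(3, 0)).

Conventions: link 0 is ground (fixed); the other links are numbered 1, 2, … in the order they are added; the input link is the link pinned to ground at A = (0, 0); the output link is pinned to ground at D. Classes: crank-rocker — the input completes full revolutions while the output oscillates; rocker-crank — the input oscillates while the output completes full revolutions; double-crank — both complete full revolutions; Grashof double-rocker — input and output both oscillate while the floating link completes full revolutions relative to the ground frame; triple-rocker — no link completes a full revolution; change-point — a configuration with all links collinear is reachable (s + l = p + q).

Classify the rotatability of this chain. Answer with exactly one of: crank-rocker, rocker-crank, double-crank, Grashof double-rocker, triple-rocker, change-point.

lengths: ground=8, input=12, coupler=9, output=4
sorted: s=4 (shortest), l=12 (longest), p+q=17
s + l = 16 vs p + q = 17
s + l < p + q (Grashof) with shortest = output link → rocker-crank

rocker-crank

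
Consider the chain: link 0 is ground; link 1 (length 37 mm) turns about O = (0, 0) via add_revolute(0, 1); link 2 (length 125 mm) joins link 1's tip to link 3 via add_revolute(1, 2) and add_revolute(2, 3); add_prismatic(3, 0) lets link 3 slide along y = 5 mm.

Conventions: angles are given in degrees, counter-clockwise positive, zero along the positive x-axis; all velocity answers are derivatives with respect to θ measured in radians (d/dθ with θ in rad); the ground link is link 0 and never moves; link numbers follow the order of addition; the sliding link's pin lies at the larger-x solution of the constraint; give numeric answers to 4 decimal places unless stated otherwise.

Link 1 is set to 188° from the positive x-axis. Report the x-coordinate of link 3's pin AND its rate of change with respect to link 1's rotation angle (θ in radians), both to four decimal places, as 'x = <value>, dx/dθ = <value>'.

geometry: r = 37 mm, L = 125 mm, e = 5 mm
crank pin P = (r cos θ, r sin θ) = (-36.639919, -5.149405)
h = r sin θ − e = -5.149405 − 5 = -10.149405
x = r cos θ + √(L² − h²) = -36.639919 + 124.587277 = 87.947358
dx/dθ = −r sin θ − h·r cos θ/√(L² − h²) (θ in radians; h = -10.149405) = 2.164563

x = 87.9474, dx/dθ = 2.1646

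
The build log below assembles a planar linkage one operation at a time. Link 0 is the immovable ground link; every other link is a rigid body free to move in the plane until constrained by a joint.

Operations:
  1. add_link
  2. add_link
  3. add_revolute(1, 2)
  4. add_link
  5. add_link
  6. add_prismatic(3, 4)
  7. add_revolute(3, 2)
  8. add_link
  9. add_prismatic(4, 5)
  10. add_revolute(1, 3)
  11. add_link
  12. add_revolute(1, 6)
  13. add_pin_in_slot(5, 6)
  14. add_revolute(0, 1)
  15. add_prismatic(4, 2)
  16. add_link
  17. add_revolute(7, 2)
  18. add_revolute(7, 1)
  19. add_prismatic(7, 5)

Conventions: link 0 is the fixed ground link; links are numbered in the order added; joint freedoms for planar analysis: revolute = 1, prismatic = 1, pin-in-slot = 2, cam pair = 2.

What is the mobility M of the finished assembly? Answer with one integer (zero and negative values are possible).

ground; <1,0,0>
#1 <2,0,0>
#2 <3,0,0>
R:1↔2 J1 <3,1,0>
#3 <4,1,0>
#4 <5,1,0>
P:3↔4 J1 <5,2,0>
R:3↔2 J1 <5,3,0>
#5 <6,3,0>
P:4↔5 J1 <6,4,0>
R:1↔3 J1 <6,5,0>
#6 <7,5,0>
R:1↔6 J1 <7,6,0>
PS:5↔6 J2 <7,6,1>
R:0↔1 J1 <7,7,1>
P:4↔2 J1 <7,8,1>
#7 <8,8,1>
R:7↔2 J1 <8,9,1>
R:7↔1 J1 <8,10,1>
P:7↔5 J1 <8,11,1>
3×7 − 2×11 − 1×1 = -2

M = -2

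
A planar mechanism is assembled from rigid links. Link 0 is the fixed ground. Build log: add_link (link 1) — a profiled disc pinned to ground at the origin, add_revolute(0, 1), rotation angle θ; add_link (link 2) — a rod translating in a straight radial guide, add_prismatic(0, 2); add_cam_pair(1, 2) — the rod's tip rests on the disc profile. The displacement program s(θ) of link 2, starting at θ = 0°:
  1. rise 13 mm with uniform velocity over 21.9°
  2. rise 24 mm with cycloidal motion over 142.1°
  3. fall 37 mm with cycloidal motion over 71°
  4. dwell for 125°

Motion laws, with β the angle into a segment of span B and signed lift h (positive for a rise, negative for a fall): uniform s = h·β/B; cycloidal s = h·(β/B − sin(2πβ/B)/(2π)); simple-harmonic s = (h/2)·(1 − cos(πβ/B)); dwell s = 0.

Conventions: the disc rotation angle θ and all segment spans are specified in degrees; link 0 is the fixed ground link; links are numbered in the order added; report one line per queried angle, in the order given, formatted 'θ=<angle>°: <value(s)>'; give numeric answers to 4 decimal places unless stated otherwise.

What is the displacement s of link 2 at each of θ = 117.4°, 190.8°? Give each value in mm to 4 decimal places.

seg 1 [0°–21.9°] uniform, h=13: full span → s += 13 → s = 13.0000
seg 2 [21.9°–164°] cycloidal, h=24: θ=117.4° here. β=95.5, B=142.1. 24·(0.6721 − sin(2π·0.6721)/(2π)) = 19.5003 → s = 32.5003
seg 2 [21.9°–164°] cycloidal, h=24: full span → s += 24 → s = 37.0000
seg 3 [164°–235°] cycloidal, h=-37: θ=190.8° here. β=26.8, B=71. -37·(0.3775 − sin(2π·0.3775)/(2π)) = -9.8672 → s = 27.1328

θ=117.4°: 32.5003
θ=190.8°: 27.1328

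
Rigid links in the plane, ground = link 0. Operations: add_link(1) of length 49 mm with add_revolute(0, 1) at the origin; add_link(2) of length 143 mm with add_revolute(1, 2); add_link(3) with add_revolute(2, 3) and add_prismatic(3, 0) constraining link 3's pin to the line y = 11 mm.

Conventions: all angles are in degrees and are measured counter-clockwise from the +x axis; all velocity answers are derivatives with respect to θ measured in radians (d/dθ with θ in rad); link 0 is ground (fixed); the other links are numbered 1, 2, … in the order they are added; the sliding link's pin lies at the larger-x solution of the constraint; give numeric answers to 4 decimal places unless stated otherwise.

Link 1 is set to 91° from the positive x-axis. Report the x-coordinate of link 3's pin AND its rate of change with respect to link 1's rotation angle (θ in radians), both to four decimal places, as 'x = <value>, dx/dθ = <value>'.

geometry: r = 49 mm, L = 143 mm, e = 11 mm
crank pin P = (r cos θ, r sin θ) = (-0.855168, 48.992537)
h = r sin θ − e = 48.992537 − 11 = 37.992537
x = r cos θ + √(L² − h²) = -0.855168 + 137.860680 = 137.005512
dx/dθ = −r sin θ − h·r cos θ/√(L² − h²) (θ in radians; h = 37.992537) = -48.756864

x = 137.0055, dx/dθ = -48.7569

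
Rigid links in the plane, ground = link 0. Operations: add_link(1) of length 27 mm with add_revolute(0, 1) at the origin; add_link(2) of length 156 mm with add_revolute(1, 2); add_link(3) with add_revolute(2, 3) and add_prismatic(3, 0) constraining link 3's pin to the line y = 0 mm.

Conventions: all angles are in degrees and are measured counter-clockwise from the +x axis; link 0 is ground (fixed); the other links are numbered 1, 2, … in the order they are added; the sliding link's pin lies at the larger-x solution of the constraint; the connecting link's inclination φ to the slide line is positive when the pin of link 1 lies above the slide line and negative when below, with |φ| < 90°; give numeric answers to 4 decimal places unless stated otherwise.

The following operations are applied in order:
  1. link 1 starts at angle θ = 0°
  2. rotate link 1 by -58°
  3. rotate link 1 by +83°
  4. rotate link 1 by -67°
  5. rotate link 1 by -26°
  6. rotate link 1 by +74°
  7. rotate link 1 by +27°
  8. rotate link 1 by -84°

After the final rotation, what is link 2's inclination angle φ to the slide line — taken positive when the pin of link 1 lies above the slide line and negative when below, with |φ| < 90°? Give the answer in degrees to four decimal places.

geometry: r = 27 mm, L = 156 mm, e = 0 mm; θ starts at 0°
rotate link 1 by -58°: θ ← 0° -58° = -58°
rotate link 1 by +83°: θ ← -58° +83° = 25°
rotate link 1 by -67°: θ ← 25° -67° = -42°
rotate link 1 by -26°: θ ← -42° -26° = -68°
rotate link 1 by +74°: θ ← -68° +74° = 6°
rotate link 1 by +27°: θ ← 6° +27° = 33°
rotate link 1 by -84°: θ ← 33° -84° = -51°
h = r sin θ − e = -20.982941 − 0 = -20.982941
sin φ = h / L = -20.982941 / 156 = -0.13450603
φ = arcsin(-0.13450603) = -7.730057°

-7.7301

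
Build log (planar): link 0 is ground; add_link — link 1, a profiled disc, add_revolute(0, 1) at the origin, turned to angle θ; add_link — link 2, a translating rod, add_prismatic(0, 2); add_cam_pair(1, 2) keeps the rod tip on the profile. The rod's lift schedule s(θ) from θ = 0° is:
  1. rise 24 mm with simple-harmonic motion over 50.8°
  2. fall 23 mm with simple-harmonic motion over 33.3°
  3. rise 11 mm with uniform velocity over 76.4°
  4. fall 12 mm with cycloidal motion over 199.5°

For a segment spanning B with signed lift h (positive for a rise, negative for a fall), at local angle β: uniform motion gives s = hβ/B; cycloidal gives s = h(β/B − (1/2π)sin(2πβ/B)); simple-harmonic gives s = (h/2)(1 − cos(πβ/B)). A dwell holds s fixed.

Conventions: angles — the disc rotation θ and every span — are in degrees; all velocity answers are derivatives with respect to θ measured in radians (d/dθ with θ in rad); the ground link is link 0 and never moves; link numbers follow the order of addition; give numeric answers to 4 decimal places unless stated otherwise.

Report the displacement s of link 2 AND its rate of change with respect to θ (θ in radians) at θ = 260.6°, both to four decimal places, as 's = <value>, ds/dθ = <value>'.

seg 1 [0°–50.8°] simple-harmonic, h=24: full span → s += 24 → s = 24.0000
seg 2 [50.8°–84.1°] simple-harmonic, h=-23: full span → s += -23 → s = 1.0000
seg 3 [84.1°–160.5°] uniform, h=11: full span → s += 11 → s = 12.0000
seg 4 [160.5°–360°] cycloidal, h=-12: θ=260.6° here. β=100.1, B=199.5. -12·(0.5018 − sin(2π·0.5018)/(2π)) = -6.0421 → s = 5.9579
velocity in seg [160.5°–360°] (cycloidal), θ in radians: β = 100.1° = 1.7471 rad, B = 199.5° = 3.4819 rad; ds/dθ = (h/B)(1 − cos(2πβ/B)) = ((-12)/3.4819)(1 − cos(2π·0.5018)) = -6.892516 mm/rad

s = 5.9579, ds/dθ = -6.8925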